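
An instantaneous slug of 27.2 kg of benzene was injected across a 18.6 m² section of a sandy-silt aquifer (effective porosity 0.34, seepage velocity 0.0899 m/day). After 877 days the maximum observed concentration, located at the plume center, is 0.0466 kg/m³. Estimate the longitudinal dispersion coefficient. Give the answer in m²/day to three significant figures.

At the plume center C_max = M/(n_e·A·√(4πDt)), so D = M²/(4πt·(n_e·A·C_max)²).
n_e·A·C_max = 0.34 × 18.6 × 0.0466 = 0.2947 kg/m.
D = 27.2²/(4π × 877 × 0.2947²) = 0.773 m²/day.

0.773 m²/day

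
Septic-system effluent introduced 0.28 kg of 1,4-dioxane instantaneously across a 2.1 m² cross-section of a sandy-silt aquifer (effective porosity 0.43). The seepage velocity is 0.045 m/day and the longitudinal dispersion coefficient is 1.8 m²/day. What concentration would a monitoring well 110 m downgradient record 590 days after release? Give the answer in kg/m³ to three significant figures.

0.000521 kg/m³

For an instantaneous plane source, C(x,t) = M/(n_e·A·√(4πDt)) · exp(−(x−vt)²/(4Dt)), with n_e·A the pore (flow) area.
Plume center vt = 0.045 × 590 = 26.55 m, so the well at 110 m is 83.45 m downgradient of the peak.
√(4πDt) = 115.5 m, giving peak height M/(n_e·A·√(4πDt)) = 0.28/(0.43 × 2.1 × 115.5) = 0.002685 kg/m³.
(x−vt)²/(4Dt) = (83.45)²/(4 × 1.8 × 590) = 1.639; exp(−1.639) = 0.1942.
C = 0.002685 × 0.1942 = 0.000521 kg/m³.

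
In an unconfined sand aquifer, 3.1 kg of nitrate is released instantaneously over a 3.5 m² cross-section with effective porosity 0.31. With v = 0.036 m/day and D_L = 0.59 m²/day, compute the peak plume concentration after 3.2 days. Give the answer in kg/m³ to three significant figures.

0.587 kg/m³

The peak of an instantaneous 1D plume sits at x = vt; there the Gaussian factor is 1 and C_max = M/(n_e·A·√(4πDt)), where n_e·A is the pore area the mass is dissolved in.
√(4πDt) = √(4π × 0.59 × 3.2) = 4.871 m, so C_max = 3.1/(0.31 × 3.5 × 4.871) = 0.587 kg/m³.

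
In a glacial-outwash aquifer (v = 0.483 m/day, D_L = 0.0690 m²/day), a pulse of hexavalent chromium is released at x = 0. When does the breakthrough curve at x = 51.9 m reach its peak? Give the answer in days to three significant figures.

107 days

For the 1D instantaneous-source solution, setting ∂C/∂t = 0 at fixed x gives v²t² + 2Dt − x² = 0, so t = (√(D² + v²x²) − D)/v².
√(D² + v²x²) = √(0.0690² + 0.483² × 51.9²) = 25.07; v² = 0.233289.
t = (25.07 − 0.0690)/0.233289 = 107 days (vs. the pure-advection estimate x/v = 107 d).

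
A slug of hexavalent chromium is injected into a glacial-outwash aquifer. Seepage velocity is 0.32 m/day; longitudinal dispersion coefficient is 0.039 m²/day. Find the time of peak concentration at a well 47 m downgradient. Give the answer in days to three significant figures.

146 days

For the 1D instantaneous-source solution, setting ∂C/∂t = 0 at fixed x gives v²t² + 2Dt − x² = 0, so t = (√(D² + v²x²) − D)/v².
√(D² + v²x²) = √(0.039² + 0.32² × 47²) = 15.04; v² = 0.1024.
t = (15.04 − 0.039)/0.1024 = 146 days (vs. the pure-advection estimate x/v = 147 d).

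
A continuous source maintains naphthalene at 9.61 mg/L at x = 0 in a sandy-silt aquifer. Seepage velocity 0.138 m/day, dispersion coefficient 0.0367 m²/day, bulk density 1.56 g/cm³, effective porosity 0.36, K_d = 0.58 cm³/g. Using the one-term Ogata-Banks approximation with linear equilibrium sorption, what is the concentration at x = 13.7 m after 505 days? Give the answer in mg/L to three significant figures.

Retardation factor R = 1 + ρ_b·K_d/n = 1 + 1.56 × 0.58/0.36 = 3.513.
Sorption retards both mechanisms: v_R = v/R = 0.03928 m/day, D_R = D/R = 0.01045 m²/day.
v_R·t = 0.03928 × 505 = 19.8364 m; 2√(D_R t) = 4.594 m; argument = (13.7 − 19.8364)/4.594 = -1.336.
C = C₀ × ½·erfc(-1.336) = 9.61 × 0.9706 = 9.33 mg/L.

9.33 mg/L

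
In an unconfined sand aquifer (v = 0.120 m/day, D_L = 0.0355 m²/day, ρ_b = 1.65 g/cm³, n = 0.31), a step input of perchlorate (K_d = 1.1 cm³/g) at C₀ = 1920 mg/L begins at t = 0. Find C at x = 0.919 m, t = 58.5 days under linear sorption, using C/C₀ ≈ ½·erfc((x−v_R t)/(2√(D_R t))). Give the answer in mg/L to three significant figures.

Retardation factor R = 1 + ρ_b·K_d/n = 1 + 1.65 × 1.1/0.31 = 6.855.
Sorption retards both mechanisms: v_R = v/R = 0.01751 m/day, D_R = D/R = 0.005179 m²/day.
v_R·t = 0.01751 × 58.5 = 1.024335 m; 2√(D_R t) = 1.101 m; argument = (0.919 − 1.024335)/1.101 = -0.09567.
C = C₀ × ½·erfc(-0.09567) = 1920 × 0.5538 = 1060 mg/L.

1060 mg/L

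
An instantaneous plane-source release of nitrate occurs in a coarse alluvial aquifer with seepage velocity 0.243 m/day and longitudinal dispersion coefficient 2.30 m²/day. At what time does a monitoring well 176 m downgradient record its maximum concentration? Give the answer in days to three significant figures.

For the 1D instantaneous-source solution, setting ∂C/∂t = 0 at fixed x gives v²t² + 2Dt − x² = 0, so t = (√(D² + v²x²) − D)/v².
√(D² + v²x²) = √(2.30² + 0.243² × 176²) = 42.83; v² = 0.059049.
t = (42.83 − 2.30)/0.059049 = 686 days (vs. the pure-advection estimate x/v = 724 d).

686 days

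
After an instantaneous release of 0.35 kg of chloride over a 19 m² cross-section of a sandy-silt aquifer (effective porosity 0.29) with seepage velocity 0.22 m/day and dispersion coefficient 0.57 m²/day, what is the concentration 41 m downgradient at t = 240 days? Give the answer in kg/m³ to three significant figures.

0.00119 kg/m³

For an instantaneous plane source, C(x,t) = M/(n_e·A·√(4πDt)) · exp(−(x−vt)²/(4Dt)), with n_e·A the pore (flow) area.
Plume center vt = 0.22 × 240 = 52.8 m, so the well at 41 m is 11.8 m upgradient of the peak.
√(4πDt) = 41.46 m, giving peak height M/(n_e·A·√(4πDt)) = 0.35/(0.29 × 19 × 41.46) = 0.001532 kg/m³.
(x−vt)²/(4Dt) = (-11.8)²/(4 × 0.57 × 240) = 0.2545; exp(−0.2545) = 0.7753.
C = 0.001532 × 0.7753 = 0.00119 kg/m³.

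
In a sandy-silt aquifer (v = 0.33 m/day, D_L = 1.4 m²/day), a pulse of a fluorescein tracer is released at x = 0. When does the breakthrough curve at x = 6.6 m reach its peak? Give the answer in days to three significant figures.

10.9 days

For the 1D instantaneous-source solution, setting ∂C/∂t = 0 at fixed x gives v²t² + 2Dt − x² = 0, so t = (√(D² + v²x²) − D)/v².
√(D² + v²x²) = √(1.4² + 0.33² × 6.6²) = 2.589; v² = 0.1089.
t = (2.589 − 1.4)/0.1089 = 10.9 days (vs. the pure-advection estimate x/v = 20.0 d).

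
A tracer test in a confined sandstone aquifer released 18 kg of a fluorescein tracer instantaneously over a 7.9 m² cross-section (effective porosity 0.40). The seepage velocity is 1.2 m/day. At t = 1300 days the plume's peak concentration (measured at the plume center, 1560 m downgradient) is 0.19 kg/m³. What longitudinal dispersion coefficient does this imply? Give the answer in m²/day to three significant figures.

0.0550 m²/day

At the plume center C_max = M/(n_e·A·√(4πDt)), so D = M²/(4πt·(n_e·A·C_max)²).
n_e·A·C_max = 0.40 × 7.9 × 0.19 = 0.6004 kg/m.
D = 18²/(4π × 1300 × 0.6004²) = 0.0550 m²/day.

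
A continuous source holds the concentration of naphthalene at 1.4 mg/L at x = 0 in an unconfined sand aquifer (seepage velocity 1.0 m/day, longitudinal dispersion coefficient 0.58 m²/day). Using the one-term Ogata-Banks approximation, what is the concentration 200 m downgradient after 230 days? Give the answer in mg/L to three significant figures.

For a continuous step input, C/C₀ ≈ ½·erfc((x−vt)/(2√(Dt))).
vt = 1.0 × 230 = 230 m and 2√(Dt) = 2√(0.58 × 230) = 23.10 m.
Argument (x−vt)/(2√(Dt)) = (200 − 230)/23.10 = -1.299; ½·erfc(-1.299) = 0.9669.
C = 1.4 × 0.9669 = 1.35 mg/L.

1.35 mg/L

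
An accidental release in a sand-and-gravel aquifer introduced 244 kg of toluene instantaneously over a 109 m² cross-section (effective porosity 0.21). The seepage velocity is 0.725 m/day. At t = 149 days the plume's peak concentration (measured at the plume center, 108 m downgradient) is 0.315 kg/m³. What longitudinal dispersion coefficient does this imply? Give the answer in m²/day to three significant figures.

At the plume center C_max = M/(n_e·A·√(4πDt)), so D = M²/(4πt·(n_e·A·C_max)²).
n_e·A·C_max = 0.21 × 109 × 0.315 = 7.210 kg/m.
D = 244²/(4π × 149 × 7.210²) = 0.612 m²/day.

0.612 m²/day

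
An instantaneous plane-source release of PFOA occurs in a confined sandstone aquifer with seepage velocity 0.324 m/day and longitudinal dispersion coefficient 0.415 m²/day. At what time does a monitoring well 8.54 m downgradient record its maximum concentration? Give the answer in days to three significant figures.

22.7 days

For the 1D instantaneous-source solution, setting ∂C/∂t = 0 at fixed x gives v²t² + 2Dt − x² = 0, so t = (√(D² + v²x²) − D)/v².
√(D² + v²x²) = √(0.415² + 0.324² × 8.54²) = 2.798; v² = 0.104976.
t = (2.798 − 0.415)/0.104976 = 22.7 days (vs. the pure-advection estimate x/v = 26.4 d).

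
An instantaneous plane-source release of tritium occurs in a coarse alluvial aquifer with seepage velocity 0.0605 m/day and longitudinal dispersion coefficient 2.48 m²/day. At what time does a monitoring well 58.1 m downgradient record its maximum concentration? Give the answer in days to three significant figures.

498 days

For the 1D instantaneous-source solution, setting ∂C/∂t = 0 at fixed x gives v²t² + 2Dt − x² = 0, so t = (√(D² + v²x²) − D)/v².
√(D² + v²x²) = √(2.48² + 0.0605² × 58.1²) = 4.302; v² = 0.00366025.
t = (4.302 − 2.48)/0.00366025 = 498 days (vs. the pure-advection estimate x/v = 960 d).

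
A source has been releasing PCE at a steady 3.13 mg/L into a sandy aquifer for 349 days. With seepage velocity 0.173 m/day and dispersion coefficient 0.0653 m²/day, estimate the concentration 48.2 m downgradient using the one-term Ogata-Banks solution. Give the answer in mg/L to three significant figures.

3.02 mg/L

For a continuous step input, C/C₀ ≈ ½·erfc((x−vt)/(2√(Dt))).
vt = 0.173 × 349 = 60.377 m and 2√(Dt) = 2√(0.0653 × 349) = 9.548 m.
Argument (x−vt)/(2√(Dt)) = (48.2 − 60.377)/9.548 = -1.275; ½·erfc(-1.275) = 0.9643.
C = 3.13 × 0.9643 = 3.02 mg/L.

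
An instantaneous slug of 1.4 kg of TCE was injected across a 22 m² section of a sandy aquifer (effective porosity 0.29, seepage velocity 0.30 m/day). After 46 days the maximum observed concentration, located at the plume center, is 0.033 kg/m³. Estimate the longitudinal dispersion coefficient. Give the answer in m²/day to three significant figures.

0.0765 m²/day

At the plume center C_max = M/(n_e·A·√(4πDt)), so D = M²/(4πt·(n_e·A·C_max)²).
n_e·A·C_max = 0.29 × 22 × 0.033 = 0.2105 kg/m.
D = 1.4²/(4π × 46 × 0.2105²) = 0.0765 m²/day.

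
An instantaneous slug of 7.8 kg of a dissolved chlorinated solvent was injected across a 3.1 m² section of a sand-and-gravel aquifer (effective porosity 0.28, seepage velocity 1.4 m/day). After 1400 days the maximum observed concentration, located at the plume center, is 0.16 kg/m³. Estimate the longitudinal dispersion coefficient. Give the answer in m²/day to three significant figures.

At the plume center C_max = M/(n_e·A·√(4πDt)), so D = M²/(4πt·(n_e·A·C_max)²).
n_e·A·C_max = 0.28 × 3.1 × 0.16 = 0.1389 kg/m.
D = 7.8²/(4π × 1400 × 0.1389²) = 0.179 m²/day.

0.179 m²/day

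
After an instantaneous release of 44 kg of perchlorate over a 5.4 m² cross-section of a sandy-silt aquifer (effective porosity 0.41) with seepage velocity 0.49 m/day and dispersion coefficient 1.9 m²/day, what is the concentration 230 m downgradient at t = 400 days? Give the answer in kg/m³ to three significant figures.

0.139 kg/m³

For an instantaneous plane source, C(x,t) = M/(n_e·A·√(4πDt)) · exp(−(x−vt)²/(4Dt)), with n_e·A the pore (flow) area.
Plume center vt = 0.49 × 400 = 196 m, so the well at 230 m is 34 m downgradient of the peak.
√(4πDt) = 97.73 m, giving peak height M/(n_e·A·√(4πDt)) = 44/(0.41 × 5.4 × 97.73) = 0.2034 kg/m³.
(x−vt)²/(4Dt) = (34)²/(4 × 1.9 × 400) = 0.3803; exp(−0.3803) = 0.6837.
C = 0.2034 × 0.6837 = 0.139 kg/m³.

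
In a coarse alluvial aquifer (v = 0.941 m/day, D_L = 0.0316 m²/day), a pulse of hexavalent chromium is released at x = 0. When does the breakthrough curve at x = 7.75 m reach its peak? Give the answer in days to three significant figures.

8.20 days

For the 1D instantaneous-source solution, setting ∂C/∂t = 0 at fixed x gives v²t² + 2Dt − x² = 0, so t = (√(D² + v²x²) − D)/v².
√(D² + v²x²) = √(0.0316² + 0.941² × 7.75²) = 7.293; v² = 0.885481.
t = (7.293 − 0.0316)/0.885481 = 8.20 days (vs. the pure-advection estimate x/v = 8.24 d).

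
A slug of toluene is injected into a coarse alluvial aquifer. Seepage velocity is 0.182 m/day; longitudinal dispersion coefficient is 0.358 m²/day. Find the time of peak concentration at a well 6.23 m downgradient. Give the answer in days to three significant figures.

For the 1D instantaneous-source solution, setting ∂C/∂t = 0 at fixed x gives v²t² + 2Dt − x² = 0, so t = (√(D² + v²x²) − D)/v².
√(D² + v²x²) = √(0.358² + 0.182² × 6.23²) = 1.189; v² = 0.033124.
t = (1.189 − 0.358)/0.033124 = 25.1 days (vs. the pure-advection estimate x/v = 34.2 d).

25.1 days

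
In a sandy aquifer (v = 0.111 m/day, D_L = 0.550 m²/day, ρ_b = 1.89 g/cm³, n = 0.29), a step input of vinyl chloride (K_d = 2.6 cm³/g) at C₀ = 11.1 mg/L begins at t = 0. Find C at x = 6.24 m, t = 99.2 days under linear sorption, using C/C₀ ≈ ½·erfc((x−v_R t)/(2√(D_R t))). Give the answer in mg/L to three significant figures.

0.125 mg/L

Retardation factor R = 1 + ρ_b·K_d/n = 1 + 1.89 × 2.6/0.29 = 17.94.
Sorption retards both mechanisms: v_R = v/R = 0.006187 m/day, D_R = D/R = 0.03066 m²/day.
v_R·t = 0.006187 × 99.2 = 0.6137504 m; 2√(D_R t) = 3.488 m; argument = (6.24 − 0.6137504)/3.488 = 1.613.
C = C₀ × ½·erfc(1.613) = 11.1 × 0.01127 = 0.125 mg/L.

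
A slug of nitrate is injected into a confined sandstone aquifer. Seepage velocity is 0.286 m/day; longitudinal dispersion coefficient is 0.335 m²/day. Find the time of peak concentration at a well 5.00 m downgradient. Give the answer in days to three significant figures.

For the 1D instantaneous-source solution, setting ∂C/∂t = 0 at fixed x gives v²t² + 2Dt − x² = 0, so t = (√(D² + v²x²) − D)/v².
√(D² + v²x²) = √(0.335² + 0.286² × 5.00²) = 1.469; v² = 0.081796.
t = (1.469 − 0.335)/0.081796 = 13.9 days (vs. the pure-advection estimate x/v = 17.5 d).

13.9 days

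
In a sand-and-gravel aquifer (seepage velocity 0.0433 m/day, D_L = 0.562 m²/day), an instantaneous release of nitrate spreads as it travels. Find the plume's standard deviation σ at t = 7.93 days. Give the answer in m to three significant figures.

2.99 m

Dispersive spreading gives a Gaussian with σ² = 2Dt; advection only shifts the center.
σ = √(2 × 0.562 × 7.93) = 2.99 m.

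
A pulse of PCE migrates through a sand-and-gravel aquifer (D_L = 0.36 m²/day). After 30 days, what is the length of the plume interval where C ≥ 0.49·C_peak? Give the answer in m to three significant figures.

The plume is Gaussian with σ = √(2Dt) = √(2 × 0.36 × 30) = 4.648 m.
C/C_peak = exp(−Δx²/(2σ²)) = 0.49 ⇒ Δx = σ·√(−2 ln 0.49) = 4.648 × 1.194 = 5.550 m.
Width = 2Δx = 11.1 m.

11.1 m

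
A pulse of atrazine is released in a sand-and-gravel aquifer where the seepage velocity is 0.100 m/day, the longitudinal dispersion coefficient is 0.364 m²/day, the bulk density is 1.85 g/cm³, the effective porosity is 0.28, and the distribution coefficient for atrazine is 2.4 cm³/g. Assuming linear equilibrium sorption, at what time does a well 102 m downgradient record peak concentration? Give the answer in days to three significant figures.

Retardation factor R = 1 + ρ_b·K_d/n = 1 + 1.85 × 2.4/0.28 = 16.86.
Sorption retards both mechanisms: v_R = v/R = 0.005931 m/day, D_R = D/R = 0.02159 m²/day.
Peak time from v_R²t² + 2D_R t − x² = 0: t = (√(D_R² + v_R²x²) − D_R)/v_R².
√(D_R² + v_R²x²) = √(0.02159² + 0.005931² × 102²) = 0.6053; v_R² = 3.518e-05.
t = (0.6053 − 0.02159)/3.518e-05 = 16600 days.

16600 days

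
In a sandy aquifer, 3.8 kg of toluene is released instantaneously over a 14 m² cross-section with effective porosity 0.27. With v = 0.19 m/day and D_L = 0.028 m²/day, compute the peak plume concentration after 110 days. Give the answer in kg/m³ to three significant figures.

The peak of an instantaneous 1D plume sits at x = vt; there the Gaussian factor is 1 and C_max = M/(n_e·A·√(4πDt)), where n_e·A is the pore area the mass is dissolved in.
√(4πDt) = √(4π × 0.028 × 110) = 6.221 m, so C_max = 3.8/(0.27 × 14 × 6.221) = 0.162 kg/m³.

0.162 kg/m³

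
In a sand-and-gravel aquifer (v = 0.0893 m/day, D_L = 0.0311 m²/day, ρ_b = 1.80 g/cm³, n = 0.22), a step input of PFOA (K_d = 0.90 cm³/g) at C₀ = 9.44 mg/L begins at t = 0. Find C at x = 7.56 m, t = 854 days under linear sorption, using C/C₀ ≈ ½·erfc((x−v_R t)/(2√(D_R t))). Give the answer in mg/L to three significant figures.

Retardation factor R = 1 + ρ_b·K_d/n = 1 + 1.80 × 0.90/0.22 = 8.364.
Sorption retards both mechanisms: v_R = v/R = 0.01068 m/day, D_R = D/R = 0.003718 m²/day.
v_R·t = 0.01068 × 854 = 9.12072 m; 2√(D_R t) = 3.564 m; argument = (7.56 − 9.12072)/3.564 = -0.4379.
C = C₀ × ½·erfc(-0.4379) = 9.44 × 0.7321 = 6.91 mg/L.

6.91 mg/L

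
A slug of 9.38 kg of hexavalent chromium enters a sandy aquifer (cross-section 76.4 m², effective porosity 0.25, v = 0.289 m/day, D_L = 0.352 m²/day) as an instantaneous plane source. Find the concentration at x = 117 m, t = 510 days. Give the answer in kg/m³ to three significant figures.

0.00286 kg/m³

For an instantaneous plane source, C(x,t) = M/(n_e·A·√(4πDt)) · exp(−(x−vt)²/(4Dt)), with n_e·A the pore (flow) area.
Plume center vt = 0.289 × 510 = 147.39 m, so the well at 117 m is 30.39 m upgradient of the peak.
√(4πDt) = 47.50 m, giving peak height M/(n_e·A·√(4πDt)) = 9.38/(0.25 × 76.4 × 47.50) = 0.01034 kg/m³.
(x−vt)²/(4Dt) = (-30.39)²/(4 × 0.352 × 510) = 1.286; exp(−1.286) = 0.2764.
C = 0.01034 × 0.2764 = 0.00286 kg/m³.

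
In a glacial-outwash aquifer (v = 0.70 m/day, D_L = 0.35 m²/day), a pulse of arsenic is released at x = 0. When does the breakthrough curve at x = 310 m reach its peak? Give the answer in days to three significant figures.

442 days

For the 1D instantaneous-source solution, setting ∂C/∂t = 0 at fixed x gives v²t² + 2Dt − x² = 0, so t = (√(D² + v²x²) − D)/v².
√(D² + v²x²) = √(0.35² + 0.70² × 310²) = 217.0; v² = 0.49.
t = (217.0 − 0.35)/0.49 = 442 days (vs. the pure-advection estimate x/v = 443 d).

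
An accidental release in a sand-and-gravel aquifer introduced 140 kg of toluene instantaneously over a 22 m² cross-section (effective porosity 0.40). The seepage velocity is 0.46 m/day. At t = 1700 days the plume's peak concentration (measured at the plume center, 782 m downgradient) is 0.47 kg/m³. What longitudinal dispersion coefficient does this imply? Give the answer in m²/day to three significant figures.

0.0536 m²/day

At the plume center C_max = M/(n_e·A·√(4πDt)), so D = M²/(4πt·(n_e·A·C_max)²).
n_e·A·C_max = 0.40 × 22 × 0.47 = 4.136 kg/m.
D = 140²/(4π × 1700 × 4.136²) = 0.0536 m²/day.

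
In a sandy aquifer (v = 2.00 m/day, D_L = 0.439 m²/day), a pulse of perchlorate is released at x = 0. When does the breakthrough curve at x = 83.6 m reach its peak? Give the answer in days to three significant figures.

For the 1D instantaneous-source solution, setting ∂C/∂t = 0 at fixed x gives v²t² + 2Dt − x² = 0, so t = (√(D² + v²x²) − D)/v².
√(D² + v²x²) = √(0.439² + 2.00² × 83.6²) = 167.2; v² = 4.
t = (167.2 − 0.439)/4 = 41.7 days (vs. the pure-advection estimate x/v = 41.8 d).

41.7 days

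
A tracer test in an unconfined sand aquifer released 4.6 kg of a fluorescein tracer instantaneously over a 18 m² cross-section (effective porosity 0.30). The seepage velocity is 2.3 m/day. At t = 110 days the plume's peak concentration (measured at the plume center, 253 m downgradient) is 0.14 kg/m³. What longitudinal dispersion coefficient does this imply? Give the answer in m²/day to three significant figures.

0.0268 m²/day

At the plume center C_max = M/(n_e·A·√(4πDt)), so D = M²/(4πt·(n_e·A·C_max)²).
n_e·A·C_max = 0.30 × 18 × 0.14 = 0.7560 kg/m.
D = 4.6²/(4π × 110 × 0.7560²) = 0.0268 m²/day.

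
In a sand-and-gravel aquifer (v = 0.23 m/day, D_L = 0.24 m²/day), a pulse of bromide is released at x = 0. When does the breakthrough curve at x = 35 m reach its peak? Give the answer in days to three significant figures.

148 days

For the 1D instantaneous-source solution, setting ∂C/∂t = 0 at fixed x gives v²t² + 2Dt − x² = 0, so t = (√(D² + v²x²) − D)/v².
√(D² + v²x²) = √(0.24² + 0.23² × 35²) = 8.054; v² = 0.0529.
t = (8.054 − 0.24)/0.0529 = 148 days (vs. the pure-advection estimate x/v = 152 d).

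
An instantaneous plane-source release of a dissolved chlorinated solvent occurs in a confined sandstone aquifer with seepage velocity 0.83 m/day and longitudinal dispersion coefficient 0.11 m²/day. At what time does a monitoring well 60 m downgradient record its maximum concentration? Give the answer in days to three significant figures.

For the 1D instantaneous-source solution, setting ∂C/∂t = 0 at fixed x gives v²t² + 2Dt − x² = 0, so t = (√(D² + v²x²) − D)/v².
√(D² + v²x²) = √(0.11² + 0.83² × 60²) = 49.80; v² = 0.6889.
t = (49.80 − 0.11)/0.6889 = 72.1 days (vs. the pure-advection estimate x/v = 72.3 d).

72.1 days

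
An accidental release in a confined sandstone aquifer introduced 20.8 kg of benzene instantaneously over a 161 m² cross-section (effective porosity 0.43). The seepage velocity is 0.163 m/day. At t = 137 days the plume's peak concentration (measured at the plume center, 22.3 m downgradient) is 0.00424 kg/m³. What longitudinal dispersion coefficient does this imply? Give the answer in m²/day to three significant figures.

2.92 m²/day

At the plume center C_max = M/(n_e·A·√(4πDt)), so D = M²/(4πt·(n_e·A·C_max)²).
n_e·A·C_max = 0.43 × 161 × 0.00424 = 0.2935 kg/m.
D = 20.8²/(4π × 137 × 0.2935²) = 2.92 m²/day.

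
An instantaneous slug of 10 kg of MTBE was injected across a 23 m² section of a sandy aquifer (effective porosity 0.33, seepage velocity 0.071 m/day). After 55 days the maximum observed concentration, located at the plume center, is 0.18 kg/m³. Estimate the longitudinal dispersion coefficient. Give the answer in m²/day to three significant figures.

0.0775 m²/day

At the plume center C_max = M/(n_e·A·√(4πDt)), so D = M²/(4πt·(n_e·A·C_max)²).
n_e·A·C_max = 0.33 × 23 × 0.18 = 1.366 kg/m.
D = 10²/(4π × 55 × 1.366²) = 0.0775 m²/day.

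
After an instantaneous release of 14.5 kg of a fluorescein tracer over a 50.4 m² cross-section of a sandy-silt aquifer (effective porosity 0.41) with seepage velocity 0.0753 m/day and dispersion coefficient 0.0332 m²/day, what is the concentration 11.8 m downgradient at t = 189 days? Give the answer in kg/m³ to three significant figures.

0.0624 kg/m³

For an instantaneous plane source, C(x,t) = M/(n_e·A·√(4πDt)) · exp(−(x−vt)²/(4Dt)), with n_e·A the pore (flow) area.
Plume center vt = 0.0753 × 189 = 14.2317 m, so the well at 11.8 m is 2.4317 m upgradient of the peak.
√(4πDt) = 8.880 m, giving peak height M/(n_e·A·√(4πDt)) = 14.5/(0.41 × 50.4 × 8.880) = 0.07902 kg/m³.
(x−vt)²/(4Dt) = (-2.4317)²/(4 × 0.0332 × 189) = 0.2356; exp(−0.2356) = 0.7901.
C = 0.07902 × 0.7901 = 0.0624 kg/m³.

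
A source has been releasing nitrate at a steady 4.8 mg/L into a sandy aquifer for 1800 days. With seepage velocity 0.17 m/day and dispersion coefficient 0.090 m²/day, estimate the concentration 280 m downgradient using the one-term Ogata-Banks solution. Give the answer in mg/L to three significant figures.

4.44 mg/L

For a continuous step input, C/C₀ ≈ ½·erfc((x−vt)/(2√(Dt))).
vt = 0.17 × 1800 = 306 m and 2√(Dt) = 2√(0.090 × 1800) = 25.46 m.
Argument (x−vt)/(2√(Dt)) = (280 − 306)/25.46 = -1.021; ½·erfc(-1.021) = 0.9256.
C = 4.8 × 0.9256 = 4.44 mg/L.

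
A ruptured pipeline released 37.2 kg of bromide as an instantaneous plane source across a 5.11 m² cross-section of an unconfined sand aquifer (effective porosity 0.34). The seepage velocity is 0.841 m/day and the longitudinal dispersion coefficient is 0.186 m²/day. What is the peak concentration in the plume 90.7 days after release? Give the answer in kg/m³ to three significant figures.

1.47 kg/m³

The peak of an instantaneous 1D plume sits at x = vt; there the Gaussian factor is 1 and C_max = M/(n_e·A·√(4πDt)), where n_e·A is the pore area the mass is dissolved in.
√(4πDt) = √(4π × 0.186 × 90.7) = 14.56 m, so C_max = 37.2/(0.34 × 5.11 × 14.56) = 1.47 kg/m³.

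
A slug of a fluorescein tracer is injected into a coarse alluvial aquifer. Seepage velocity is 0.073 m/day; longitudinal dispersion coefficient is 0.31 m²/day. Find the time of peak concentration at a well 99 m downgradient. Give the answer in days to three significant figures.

1300 days

For the 1D instantaneous-source solution, setting ∂C/∂t = 0 at fixed x gives v²t² + 2Dt − x² = 0, so t = (√(D² + v²x²) − D)/v².
√(D² + v²x²) = √(0.31² + 0.073² × 99²) = 7.234; v² = 0.005329.
t = (7.234 − 0.31)/0.005329 = 1300 days (vs. the pure-advection estimate x/v = 1360 d).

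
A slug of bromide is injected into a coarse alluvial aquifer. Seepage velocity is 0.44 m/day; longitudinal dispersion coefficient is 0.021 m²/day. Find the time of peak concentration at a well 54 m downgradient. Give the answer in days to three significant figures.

123 days

For the 1D instantaneous-source solution, setting ∂C/∂t = 0 at fixed x gives v²t² + 2Dt − x² = 0, so t = (√(D² + v²x²) − D)/v².
√(D² + v²x²) = √(0.021² + 0.44² × 54²) = 23.76; v² = 0.1936.
t = (23.76 − 0.021)/0.1936 = 123 days (vs. the pure-advection estimate x/v = 123 d).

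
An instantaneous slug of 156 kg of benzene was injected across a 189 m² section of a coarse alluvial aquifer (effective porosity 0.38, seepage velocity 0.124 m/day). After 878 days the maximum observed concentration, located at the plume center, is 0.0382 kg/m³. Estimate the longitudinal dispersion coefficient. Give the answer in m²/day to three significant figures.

At the plume center C_max = M/(n_e·A·√(4πDt)), so D = M²/(4πt·(n_e·A·C_max)²).
n_e·A·C_max = 0.38 × 189 × 0.0382 = 2.744 kg/m.
D = 156²/(4π × 878 × 2.744²) = 0.293 m²/day.

0.293 m²/day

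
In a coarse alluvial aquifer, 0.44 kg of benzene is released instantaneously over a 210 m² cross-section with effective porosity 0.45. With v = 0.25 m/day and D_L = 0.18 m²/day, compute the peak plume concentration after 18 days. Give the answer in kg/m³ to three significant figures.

The peak of an instantaneous 1D plume sits at x = vt; there the Gaussian factor is 1 and C_max = M/(n_e·A·√(4πDt)), where n_e·A is the pore area the mass is dissolved in.
√(4πDt) = √(4π × 0.18 × 18) = 6.381 m, so C_max = 0.44/(0.45 × 210 × 6.381) = 0.000730 kg/m³.

0.000730 kg/m³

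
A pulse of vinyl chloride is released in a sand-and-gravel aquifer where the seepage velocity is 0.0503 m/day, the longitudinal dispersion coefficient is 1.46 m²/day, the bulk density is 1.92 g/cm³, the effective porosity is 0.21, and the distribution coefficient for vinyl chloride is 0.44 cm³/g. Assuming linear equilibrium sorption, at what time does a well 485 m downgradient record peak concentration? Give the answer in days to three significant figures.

Retardation factor R = 1 + ρ_b·K_d/n = 1 + 1.92 × 0.44/0.21 = 5.023.
Sorption retards both mechanisms: v_R = v/R = 0.01001 m/day, D_R = D/R = 0.2907 m²/day.
Peak time from v_R²t² + 2D_R t − x² = 0: t = (√(D_R² + v_R²x²) − D_R)/v_R².
√(D_R² + v_R²x²) = √(0.2907² + 0.01001² × 485²) = 4.864; v_R² = 0.0001002.
t = (4.864 − 0.2907)/0.0001002 = 45600 days.

45600 days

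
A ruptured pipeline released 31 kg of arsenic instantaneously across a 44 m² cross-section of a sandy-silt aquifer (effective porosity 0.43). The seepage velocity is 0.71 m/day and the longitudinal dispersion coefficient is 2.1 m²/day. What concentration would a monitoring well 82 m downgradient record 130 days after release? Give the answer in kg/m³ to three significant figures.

For an instantaneous plane source, C(x,t) = M/(n_e·A·√(4πDt)) · exp(−(x−vt)²/(4Dt)), with n_e·A the pore (flow) area.
Plume center vt = 0.71 × 130 = 92.3 m, so the well at 82 m is 10.3 m upgradient of the peak.
√(4πDt) = 58.57 m, giving peak height M/(n_e·A·√(4πDt)) = 31/(0.43 × 44 × 58.57) = 0.02797 kg/m³.
(x−vt)²/(4Dt) = (-10.3)²/(4 × 2.1 × 130) = 0.09715; exp(−0.09715) = 0.9074.
C = 0.02797 × 0.9074 = 0.0254 kg/m³.

0.0254 kg/m³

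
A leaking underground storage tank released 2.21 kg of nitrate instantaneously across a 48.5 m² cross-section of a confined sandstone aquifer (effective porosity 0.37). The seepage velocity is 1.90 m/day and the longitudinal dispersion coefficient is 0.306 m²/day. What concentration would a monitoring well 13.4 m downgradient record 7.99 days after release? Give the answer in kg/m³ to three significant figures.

For an instantaneous plane source, C(x,t) = M/(n_e·A·√(4πDt)) · exp(−(x−vt)²/(4Dt)), with n_e·A the pore (flow) area.
Plume center vt = 1.90 × 7.99 = 15.181 m, so the well at 13.4 m is 1.781 m upgradient of the peak.
√(4πDt) = 5.543 m, giving peak height M/(n_e·A·√(4πDt)) = 2.21/(0.37 × 48.5 × 5.543) = 0.02222 kg/m³.
(x−vt)²/(4Dt) = (-1.781)²/(4 × 0.306 × 7.99) = 0.3243; exp(−0.3243) = 0.7230.
C = 0.02222 × 0.7230 = 0.0161 kg/m³.

0.0161 kg/m³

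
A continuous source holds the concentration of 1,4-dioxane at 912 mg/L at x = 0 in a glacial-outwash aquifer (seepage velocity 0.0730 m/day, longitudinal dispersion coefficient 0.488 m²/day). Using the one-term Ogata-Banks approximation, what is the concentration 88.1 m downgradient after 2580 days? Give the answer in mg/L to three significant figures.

For a continuous step input, C/C₀ ≈ ½·erfc((x−vt)/(2√(Dt))).
vt = 0.0730 × 2580 = 188.34 m and 2√(Dt) = 2√(0.488 × 2580) = 70.97 m.
Argument (x−vt)/(2√(Dt)) = (88.1 − 188.34)/70.97 = -1.412; ½·erfc(-1.412) = 0.9771.
C = 912 × 0.9771 = 891 mg/L.

891 mg/L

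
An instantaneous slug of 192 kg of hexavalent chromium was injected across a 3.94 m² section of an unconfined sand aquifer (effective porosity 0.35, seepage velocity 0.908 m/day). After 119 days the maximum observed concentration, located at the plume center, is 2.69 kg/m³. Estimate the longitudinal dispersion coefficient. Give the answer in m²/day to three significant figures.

At the plume center C_max = M/(n_e·A·√(4πDt)), so D = M²/(4πt·(n_e·A·C_max)²).
n_e·A·C_max = 0.35 × 3.94 × 2.69 = 3.710 kg/m.
D = 192²/(4π × 119 × 3.710²) = 1.79 m²/day.

1.79 m²/day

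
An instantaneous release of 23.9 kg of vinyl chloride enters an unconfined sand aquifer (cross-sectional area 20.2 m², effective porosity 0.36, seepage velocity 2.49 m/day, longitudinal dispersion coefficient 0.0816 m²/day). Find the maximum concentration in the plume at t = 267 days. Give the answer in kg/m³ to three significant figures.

0.199 kg/m³

The peak of an instantaneous 1D plume sits at x = vt; there the Gaussian factor is 1 and C_max = M/(n_e·A·√(4πDt)), where n_e·A is the pore area the mass is dissolved in.
√(4πDt) = √(4π × 0.0816 × 267) = 16.55 m, so C_max = 23.9/(0.36 × 20.2 × 16.55) = 0.199 kg/m³.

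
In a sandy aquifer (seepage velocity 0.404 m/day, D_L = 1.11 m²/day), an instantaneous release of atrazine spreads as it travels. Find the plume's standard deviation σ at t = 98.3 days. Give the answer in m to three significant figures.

Dispersive spreading gives a Gaussian with σ² = 2Dt; advection only shifts the center.
σ = √(2 × 1.11 × 98.3) = 14.8 m.

14.8 m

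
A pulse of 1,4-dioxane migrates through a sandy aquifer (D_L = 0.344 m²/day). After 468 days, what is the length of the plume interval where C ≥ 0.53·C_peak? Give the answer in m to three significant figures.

The plume is Gaussian with σ = √(2Dt) = √(2 × 0.344 × 468) = 17.94 m.
C/C_peak = exp(−Δx²/(2σ²)) = 0.53 ⇒ Δx = σ·√(−2 ln 0.53) = 17.94 × 1.127 = 20.22 m.
Width = 2Δx = 40.4 m.

40.4 m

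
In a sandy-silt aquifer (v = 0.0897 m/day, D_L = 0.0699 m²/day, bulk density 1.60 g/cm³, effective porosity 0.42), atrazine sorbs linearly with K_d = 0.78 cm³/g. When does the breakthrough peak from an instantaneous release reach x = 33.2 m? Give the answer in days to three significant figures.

Retardation factor R = 1 + ρ_b·K_d/n = 1 + 1.60 × 0.78/0.42 = 3.971.
Sorption retards both mechanisms: v_R = v/R = 0.02259 m/day, D_R = D/R = 0.01760 m²/day.
Peak time from v_R²t² + 2D_R t − x² = 0: t = (√(D_R² + v_R²x²) − D_R)/v_R².
√(D_R² + v_R²x²) = √(0.01760² + 0.02259² × 33.2²) = 0.7502; v_R² = 0.0005103.
t = (0.7502 − 0.01760)/0.0005103 = 1440 days.

1440 days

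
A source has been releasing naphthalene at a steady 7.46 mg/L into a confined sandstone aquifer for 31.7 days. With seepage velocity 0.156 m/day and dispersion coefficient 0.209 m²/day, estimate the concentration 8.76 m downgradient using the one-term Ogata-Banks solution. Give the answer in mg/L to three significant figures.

1.10 mg/L

For a continuous step input, C/C₀ ≈ ½·erfc((x−vt)/(2√(Dt))).
vt = 0.156 × 31.7 = 4.9452 m and 2√(Dt) = 2√(0.209 × 31.7) = 5.148 m.
Argument (x−vt)/(2√(Dt)) = (8.76 − 4.9452)/5.148 = 0.7410; ½·erfc(0.7410) = 0.1473.
C = 7.46 × 0.1473 = 1.10 mg/L.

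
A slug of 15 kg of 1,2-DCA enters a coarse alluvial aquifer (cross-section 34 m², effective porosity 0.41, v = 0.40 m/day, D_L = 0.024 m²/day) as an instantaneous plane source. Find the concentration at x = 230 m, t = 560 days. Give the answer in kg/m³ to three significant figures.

For an instantaneous plane source, C(x,t) = M/(n_e·A·√(4πDt)) · exp(−(x−vt)²/(4Dt)), with n_e·A the pore (flow) area.
Plume center vt = 0.40 × 560 = 224 m, so the well at 230 m is 6 m downgradient of the peak.
√(4πDt) = 13.00 m, giving peak height M/(n_e·A·√(4πDt)) = 15/(0.41 × 34 × 13.00) = 0.08277 kg/m³.
(x−vt)²/(4Dt) = (6)²/(4 × 0.024 × 560) = 0.6696; exp(−0.6696) = 0.5119.
C = 0.08277 × 0.5119 = 0.0424 kg/m³.

0.0424 kg/m³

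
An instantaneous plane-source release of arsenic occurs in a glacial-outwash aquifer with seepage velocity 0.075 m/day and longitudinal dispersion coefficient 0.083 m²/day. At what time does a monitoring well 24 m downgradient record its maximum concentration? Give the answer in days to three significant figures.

306 days

For the 1D instantaneous-source solution, setting ∂C/∂t = 0 at fixed x gives v²t² + 2Dt − x² = 0, so t = (√(D² + v²x²) − D)/v².
√(D² + v²x²) = √(0.083² + 0.075² × 24²) = 1.802; v² = 0.005625.
t = (1.802 − 0.083)/0.005625 = 306 days (vs. the pure-advection estimate x/v = 320 d).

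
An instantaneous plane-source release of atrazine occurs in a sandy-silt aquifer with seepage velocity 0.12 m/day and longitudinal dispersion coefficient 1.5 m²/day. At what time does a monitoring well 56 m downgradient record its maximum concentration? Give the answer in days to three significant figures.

374 days

For the 1D instantaneous-source solution, setting ∂C/∂t = 0 at fixed x gives v²t² + 2Dt − x² = 0, so t = (√(D² + v²x²) − D)/v².
√(D² + v²x²) = √(1.5² + 0.12² × 56²) = 6.885; v² = 0.0144.
t = (6.885 − 1.5)/0.0144 = 374 days (vs. the pure-advection estimate x/v = 467 d).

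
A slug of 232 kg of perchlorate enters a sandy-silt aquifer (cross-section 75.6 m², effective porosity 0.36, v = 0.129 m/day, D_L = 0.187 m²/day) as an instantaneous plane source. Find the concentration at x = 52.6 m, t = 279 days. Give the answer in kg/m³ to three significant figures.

0.0888 kg/m³

For an instantaneous plane source, C(x,t) = M/(n_e·A·√(4πDt)) · exp(−(x−vt)²/(4Dt)), with n_e·A the pore (flow) area.
Plume center vt = 0.129 × 279 = 35.991 m, so the well at 52.6 m is 16.609 m downgradient of the peak.
√(4πDt) = 25.61 m, giving peak height M/(n_e·A·√(4πDt)) = 232/(0.36 × 75.6 × 25.61) = 0.3329 kg/m³.
(x−vt)²/(4Dt) = (16.609)²/(4 × 0.187 × 279) = 1.322; exp(−1.322) = 0.2666.
C = 0.3329 × 0.2666 = 0.0888 kg/m³.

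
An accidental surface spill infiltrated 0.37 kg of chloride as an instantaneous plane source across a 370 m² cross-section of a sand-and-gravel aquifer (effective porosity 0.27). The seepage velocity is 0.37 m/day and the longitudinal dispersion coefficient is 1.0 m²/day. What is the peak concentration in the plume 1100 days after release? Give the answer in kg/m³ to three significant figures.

The peak of an instantaneous 1D plume sits at x = vt; there the Gaussian factor is 1 and C_max = M/(n_e·A·√(4πDt)), where n_e·A is the pore area the mass is dissolved in.
√(4πDt) = √(4π × 1.0 × 1100) = 117.6 m, so C_max = 0.37/(0.27 × 370 × 117.6) = 3.15e-05 kg/m³.

3.15e-05 kg/m³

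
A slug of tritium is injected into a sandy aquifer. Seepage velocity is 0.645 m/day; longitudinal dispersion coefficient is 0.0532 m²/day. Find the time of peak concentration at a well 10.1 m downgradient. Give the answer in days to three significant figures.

For the 1D instantaneous-source solution, setting ∂C/∂t = 0 at fixed x gives v²t² + 2Dt − x² = 0, so t = (√(D² + v²x²) − D)/v².
√(D² + v²x²) = √(0.0532² + 0.645² × 10.1²) = 6.515; v² = 0.416025.
t = (6.515 − 0.0532)/0.416025 = 15.5 days (vs. the pure-advection estimate x/v = 15.7 d).

15.5 days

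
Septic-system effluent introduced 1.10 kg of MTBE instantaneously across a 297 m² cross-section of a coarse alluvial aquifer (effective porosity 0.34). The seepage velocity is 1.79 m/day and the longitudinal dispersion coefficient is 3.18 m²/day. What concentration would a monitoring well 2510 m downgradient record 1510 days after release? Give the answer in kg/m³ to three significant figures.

For an instantaneous plane source, C(x,t) = M/(n_e·A·√(4πDt)) · exp(−(x−vt)²/(4Dt)), with n_e·A the pore (flow) area.
Plume center vt = 1.79 × 1510 = 2702.9 m, so the well at 2510 m is 192.9 m upgradient of the peak.
√(4πDt) = 245.6 m, giving peak height M/(n_e·A·√(4πDt)) = 1.10/(0.34 × 297 × 245.6) = 4.435e-05 kg/m³.
(x−vt)²/(4Dt) = (-192.9)²/(4 × 3.18 × 1510) = 1.937; exp(−1.937) = 0.1441.
C = 4.435e-05 × 0.1441 = 6.39e-06 kg/m³.

6.39e-06 kg/m³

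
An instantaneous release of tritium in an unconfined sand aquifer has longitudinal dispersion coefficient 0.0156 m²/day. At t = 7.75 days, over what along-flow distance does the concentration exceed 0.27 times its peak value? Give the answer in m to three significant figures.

The plume is Gaussian with σ = √(2Dt) = √(2 × 0.0156 × 7.75) = 0.4917 m.
C/C_peak = exp(−Δx²/(2σ²)) = 0.27 ⇒ Δx = σ·√(−2 ln 0.27) = 0.4917 × 1.618 = 0.7956 m.
Width = 2Δx = 1.59 m.

1.59 m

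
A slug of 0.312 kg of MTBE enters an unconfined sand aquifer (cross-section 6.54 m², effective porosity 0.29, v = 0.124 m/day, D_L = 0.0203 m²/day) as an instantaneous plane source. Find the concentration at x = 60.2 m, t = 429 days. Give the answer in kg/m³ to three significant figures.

0.00385 kg/m³

For an instantaneous plane source, C(x,t) = M/(n_e·A·√(4πDt)) · exp(−(x−vt)²/(4Dt)), with n_e·A the pore (flow) area.
Plume center vt = 0.124 × 429 = 53.196 m, so the well at 60.2 m is 7.004 m downgradient of the peak.
√(4πDt) = 10.46 m, giving peak height M/(n_e·A·√(4πDt)) = 0.312/(0.29 × 6.54 × 10.46) = 0.01573 kg/m³.
(x−vt)²/(4Dt) = (7.004)²/(4 × 0.0203 × 429) = 1.408; exp(−1.408) = 0.2446.
C = 0.01573 × 0.2446 = 0.00385 kg/m³.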